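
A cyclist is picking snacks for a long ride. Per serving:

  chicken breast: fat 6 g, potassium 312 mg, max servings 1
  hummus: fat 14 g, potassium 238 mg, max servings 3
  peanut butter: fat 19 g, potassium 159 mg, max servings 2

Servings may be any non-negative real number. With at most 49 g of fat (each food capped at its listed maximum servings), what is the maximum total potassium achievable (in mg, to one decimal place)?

Potassium per g fat: chicken breast 52, hummus 17, peanut butter 8.368.
Take 1 serving of chicken breast: uses 6 g fat, +312.0 mg potassium (running total 312.0 mg).
Take 3 servings of hummus: uses 42 g fat, +714.0 mg potassium (running total 1026.0 mg).
Take 0.05263 servings of peanut butter: uses 1 g fat, +8.4 mg potassium (running total 1034.4 mg).
Filling greedily by potassium-per-g fat is optimal for one linear limit, giving 1034.4 mg.

1034.4 mg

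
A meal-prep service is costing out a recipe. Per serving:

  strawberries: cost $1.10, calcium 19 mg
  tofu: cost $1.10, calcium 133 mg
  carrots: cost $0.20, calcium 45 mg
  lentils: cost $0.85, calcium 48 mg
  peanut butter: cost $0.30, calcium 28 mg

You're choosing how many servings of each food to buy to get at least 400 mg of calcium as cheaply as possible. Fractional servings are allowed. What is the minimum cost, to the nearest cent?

$1.78

Cost per mg of calcium: carrots $0.0044, tofu $0.0083, peanut butter $0.0107, lentils $0.0177, strawberries $0.0579.
With no serving limits, use only carrots: 400 mg / 45 mg = 8.889 servings × $0.20 = $1.78.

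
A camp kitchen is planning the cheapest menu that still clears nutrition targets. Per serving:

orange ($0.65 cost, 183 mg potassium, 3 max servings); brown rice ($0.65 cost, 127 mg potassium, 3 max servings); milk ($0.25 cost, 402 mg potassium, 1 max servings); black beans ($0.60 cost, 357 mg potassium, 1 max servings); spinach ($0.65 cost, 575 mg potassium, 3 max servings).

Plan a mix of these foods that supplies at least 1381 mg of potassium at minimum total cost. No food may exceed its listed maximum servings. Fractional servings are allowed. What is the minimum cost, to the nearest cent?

$1.36

Cost per mg of potassium: milk $0.0006, spinach $0.0011, black beans $0.0017, orange $0.0036, brown rice $0.0051.
Take 1 serving of milk: +402.0 mg potassium for $0.25 (total $0.25, still need 979.0 mg).
Take 1.703 servings of spinach: +979.0 mg potassium for $1.11 (total $1.36, still need 0.0 mg).
Greedy by cheapest-per-mg is optimal for a single linear constraint, so the minimum cost is $1.36.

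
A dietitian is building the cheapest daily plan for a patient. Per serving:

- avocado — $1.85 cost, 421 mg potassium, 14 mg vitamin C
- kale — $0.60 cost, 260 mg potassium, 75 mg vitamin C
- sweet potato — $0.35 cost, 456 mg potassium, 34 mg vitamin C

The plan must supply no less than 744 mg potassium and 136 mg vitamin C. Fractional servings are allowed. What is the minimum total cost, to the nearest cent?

$1.15

Minimising a linear cost over {potassium ≥ 744, vitamin C ≥ 136, servings ≥ 0} — the optimum is at a vertex, using one or two foods.
avocado only: max(744/421, 136/14) = 9.714 servings → $17.97.
kale only: max(744/260, 136/75) = 2.862 servings → $1.72.
sweet potato only: max(744/456, 136/34) = 4 servings → $1.40.
avocado + kale with both tight: 0.7317 servings and 1.677 servings → $2.36.
avocado + sweet potato: intersection lies outside the first quadrant.
kale + sweet potato with both tight: 1.448 servings and 0.806 servings → $1.15.
The minimum over all feasible corners is $1.15.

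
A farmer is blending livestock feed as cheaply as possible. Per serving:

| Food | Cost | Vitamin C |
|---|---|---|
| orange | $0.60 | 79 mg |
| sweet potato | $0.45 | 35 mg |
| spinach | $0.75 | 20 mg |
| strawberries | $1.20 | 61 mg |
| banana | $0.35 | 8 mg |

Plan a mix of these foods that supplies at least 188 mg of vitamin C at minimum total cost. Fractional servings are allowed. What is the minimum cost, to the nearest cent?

$1.43

Cost per mg of vitamin C: orange $0.0076, sweet potato $0.0129, strawberries $0.0197, spinach $0.0375, banana $0.0437.
With no serving limits, use only orange: 188 mg / 79 mg = 2.38 servings × $0.60 = $1.43.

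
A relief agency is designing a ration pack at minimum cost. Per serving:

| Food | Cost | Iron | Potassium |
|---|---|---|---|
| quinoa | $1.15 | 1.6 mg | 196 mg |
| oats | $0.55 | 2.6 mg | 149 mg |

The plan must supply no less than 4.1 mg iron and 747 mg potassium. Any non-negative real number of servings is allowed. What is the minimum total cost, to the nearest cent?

$2.76

The cheapest plan sits at a corner of the feasible region — with two constraints it uses at most two foods.
quinoa only: max(4.1/1.6, 747/196) = 3.811 servings → $4.38.
oats only: max(4.1/2.6, 747/149) = 5.013 servings → $2.76.
quinoa + oats: the both-tight solution has a negative serving — not a feasible corner.
So the least-cost plan costs $2.76.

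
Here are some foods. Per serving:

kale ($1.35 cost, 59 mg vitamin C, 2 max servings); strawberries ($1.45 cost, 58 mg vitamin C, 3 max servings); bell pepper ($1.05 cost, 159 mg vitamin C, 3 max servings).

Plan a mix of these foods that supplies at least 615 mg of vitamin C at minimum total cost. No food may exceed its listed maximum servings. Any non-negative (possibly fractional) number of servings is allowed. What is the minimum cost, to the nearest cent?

Cost per mg of vitamin C: bell pepper $0.0066, kale $0.0229, strawberries $0.0250.
Take 3 servings of bell pepper: +477.0 mg vitamin C for $3.15 (total $3.15, still need 138.0 mg).
Take 2 servings of kale: +118.0 mg vitamin C for $2.70 (total $5.85, still need 20.0 mg).
Take 0.3448 servings of strawberries: +20.0 mg vitamin C for $0.50 (total $6.35, still need 0.0 mg).
Filling from the cheapest source first is optimal under one linear minimum: $6.35.

$6.35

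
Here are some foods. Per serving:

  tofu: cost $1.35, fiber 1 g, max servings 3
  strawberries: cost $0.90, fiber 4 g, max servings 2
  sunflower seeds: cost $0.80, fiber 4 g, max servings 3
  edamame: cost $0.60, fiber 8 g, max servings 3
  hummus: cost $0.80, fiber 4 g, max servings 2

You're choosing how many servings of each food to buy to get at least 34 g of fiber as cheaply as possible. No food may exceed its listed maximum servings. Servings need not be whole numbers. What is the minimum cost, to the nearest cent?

Cost per g of fiber: edamame $0.0750, sunflower seeds $0.2000, hummus $0.2000, strawberries $0.2250, tofu $1.3500.
Take 3 servings of edamame: +24.0 g fiber for $1.80 (total $1.80, still need 10.0 g).
Take 2.5 servings of sunflower seeds: +10.0 g fiber for $2.00 (total $3.80, still need 0.0 g).
Greedy by cheapest-per-g is optimal for a single linear constraint, so the minimum cost is $3.80.

$3.80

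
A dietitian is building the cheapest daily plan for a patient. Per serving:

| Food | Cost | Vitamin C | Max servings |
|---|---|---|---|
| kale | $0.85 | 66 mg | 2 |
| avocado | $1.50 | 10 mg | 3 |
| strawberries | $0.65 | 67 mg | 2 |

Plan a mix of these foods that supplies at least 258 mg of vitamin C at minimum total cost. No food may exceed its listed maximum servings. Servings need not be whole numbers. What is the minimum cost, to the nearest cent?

$2.90

Cost per mg of vitamin C: strawberries $0.0097, kale $0.0129, avocado $0.1500.
Take 2 servings of strawberries: +134.0 mg vitamin C for $1.30 (total $1.30, still need 124.0 mg).
Take 1.879 servings of kale: +124.0 mg vitamin C for $1.60 (total $2.90, still need 0.0 mg).
Filling from the cheapest source first is optimal under one linear minimum: $2.90.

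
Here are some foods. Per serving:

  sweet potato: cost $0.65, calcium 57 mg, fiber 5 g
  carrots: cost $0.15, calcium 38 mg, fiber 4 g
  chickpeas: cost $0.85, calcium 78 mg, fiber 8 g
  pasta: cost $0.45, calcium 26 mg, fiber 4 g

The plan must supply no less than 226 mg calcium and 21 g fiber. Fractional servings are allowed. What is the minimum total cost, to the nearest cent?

The cheapest plan sits at a corner of the feasible region — with two constraints it uses at most two foods.
sweet potato only: max(226/57, 21/5) = 4.2 servings → $2.73.
carrots only: max(226/38, 21/4) = 5.947 servings → $0.89.
chickpeas only: max(226/78, 21/8) = 2.897 servings → $2.46.
pasta only: max(226/26, 21/4) = 8.692 servings → $3.91.
sweet potato + carrots with both tight: 2.789 servings and 1.763 servings → $2.08.
sweet potato + chickpeas with both tight: 2.576 servings and 1.015 servings → $2.54.
sweet potato + pasta with both tight: 3.653 servings and 0.6837 servings → $2.68.
carrots + chickpeas: intersection lies outside the first quadrant.
carrots + pasta: the both-tight solution has a negative serving — not a feasible corner.
chickpeas + pasta with both targets exact would need a negative amount; discard.
So the least-cost plan costs $0.89.

$0.89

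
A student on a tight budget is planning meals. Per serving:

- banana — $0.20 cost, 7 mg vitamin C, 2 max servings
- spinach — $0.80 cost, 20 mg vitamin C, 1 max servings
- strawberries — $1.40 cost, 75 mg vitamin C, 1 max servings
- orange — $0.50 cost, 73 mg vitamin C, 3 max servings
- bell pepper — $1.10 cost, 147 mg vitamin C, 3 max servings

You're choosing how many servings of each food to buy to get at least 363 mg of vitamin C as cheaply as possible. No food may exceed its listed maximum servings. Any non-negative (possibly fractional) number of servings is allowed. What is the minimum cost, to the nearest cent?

Cost per mg of vitamin C: orange $0.0068, bell pepper $0.0075, strawberries $0.0187, banana $0.0286, spinach $0.0400.
Take 3 servings of orange: +219.0 mg vitamin C for $1.50 (total $1.50, still need 144.0 mg).
Take 0.9796 servings of bell pepper: +144.0 mg vitamin C for $1.08 (total $2.58, still need 0.0 mg).
Greedy by cheapest-per-mg is optimal for a single linear constraint, so the minimum cost is $2.58.

$2.58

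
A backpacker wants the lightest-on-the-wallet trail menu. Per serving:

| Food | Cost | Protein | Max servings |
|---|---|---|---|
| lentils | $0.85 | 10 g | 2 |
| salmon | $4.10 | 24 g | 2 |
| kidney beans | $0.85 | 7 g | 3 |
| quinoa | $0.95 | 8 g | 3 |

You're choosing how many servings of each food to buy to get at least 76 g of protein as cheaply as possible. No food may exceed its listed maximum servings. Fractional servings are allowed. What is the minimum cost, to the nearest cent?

$8.98

Cost per g of protein: lentils $0.0850, quinoa $0.1187, kidney beans $0.1214, salmon $0.1708.
Take 2 servings of lentils: +20.0 g protein for $1.70 (total $1.70, still need 56.0 g).
Take 3 servings of quinoa: +24.0 g protein for $2.85 (total $4.55, still need 32.0 g).
Take 3 servings of kidney beans: +21.0 g protein for $2.55 (total $7.10, still need 11.0 g).
Take 0.4583 servings of salmon: +11.0 g protein for $1.88 (total $8.98, still need 0.0 g).
Filling from the cheapest source first is optimal under one linear minimum: $8.98.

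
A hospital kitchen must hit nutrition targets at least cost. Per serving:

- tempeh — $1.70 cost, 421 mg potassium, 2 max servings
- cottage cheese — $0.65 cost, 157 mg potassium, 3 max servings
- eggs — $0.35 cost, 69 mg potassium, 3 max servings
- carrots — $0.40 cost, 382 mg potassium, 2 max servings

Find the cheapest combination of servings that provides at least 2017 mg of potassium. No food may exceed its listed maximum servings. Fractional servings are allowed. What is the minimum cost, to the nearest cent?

Cost per mg of potassium: carrots $0.0010, tempeh $0.0040, cottage cheese $0.0041, eggs $0.0051.
Take 2 servings of carrots: +764.0 mg potassium for $0.80 (total $0.80, still need 1253.0 mg).
Take 2 servings of tempeh: +842.0 mg potassium for $3.40 (total $4.20, still need 411.0 mg).
Take 2.618 servings of cottage cheese: +411.0 mg potassium for $1.70 (total $5.90, still need 0.0 mg).
Greedy by cheapest-per-mg is optimal for a single linear constraint, so the minimum cost is $5.90.

$5.90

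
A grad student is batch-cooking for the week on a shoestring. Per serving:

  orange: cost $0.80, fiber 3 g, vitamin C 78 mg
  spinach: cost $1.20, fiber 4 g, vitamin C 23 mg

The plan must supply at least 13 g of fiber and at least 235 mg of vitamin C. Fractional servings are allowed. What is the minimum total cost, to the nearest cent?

$3.47

Minimising a linear cost over {fiber ≥ 13, vitamin C ≥ 235, servings ≥ 0} — the optimum is at a vertex, using one or two foods.
orange only: max(13/3, 235/78) = 4.333 servings → $3.47.
spinach only: max(13/4, 235/23) = 10.22 servings → $12.26.
orange + spinach with both tight: 2.638 servings and 1.272 servings → $3.64.
So the least-cost plan costs $3.47.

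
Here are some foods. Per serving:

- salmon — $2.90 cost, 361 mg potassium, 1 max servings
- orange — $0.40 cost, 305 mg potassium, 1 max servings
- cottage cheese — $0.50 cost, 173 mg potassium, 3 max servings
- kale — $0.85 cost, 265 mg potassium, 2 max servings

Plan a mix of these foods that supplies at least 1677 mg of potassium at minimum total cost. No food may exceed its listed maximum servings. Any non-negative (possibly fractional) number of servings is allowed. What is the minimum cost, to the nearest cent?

Cost per mg of potassium: orange $0.0013, cottage cheese $0.0029, kale $0.0032, salmon $0.0080.
Take 1 serving of orange: +305.0 mg potassium for $0.40 (total $0.40, still need 1372.0 mg).
Take 3 servings of cottage cheese: +519.0 mg potassium for $1.50 (total $1.90, still need 853.0 mg).
Take 2 servings of kale: +530.0 mg potassium for $1.70 (total $3.60, still need 323.0 mg).
Take 0.8947 servings of salmon: +323.0 mg potassium for $2.59 (total $6.19, still need 0.0 mg).
Filling from the cheapest source first is optimal under one linear minimum: $6.19.

$6.19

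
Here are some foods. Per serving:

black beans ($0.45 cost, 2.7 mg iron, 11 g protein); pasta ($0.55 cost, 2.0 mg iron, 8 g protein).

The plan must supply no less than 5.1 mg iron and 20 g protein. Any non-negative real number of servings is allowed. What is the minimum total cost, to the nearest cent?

With two linear requirements the optimum uses one or two foods; enumerate the corners.
black beans only: max(5.1/2.7, 20/11) = 1.889 servings → $0.85.
pasta only: max(5.1/2.0, 20/8) = 2.55 servings → $1.40.
black beans + pasta with both targets exact would need a negative amount; discard.
So the least-cost plan costs $0.85.

$0.85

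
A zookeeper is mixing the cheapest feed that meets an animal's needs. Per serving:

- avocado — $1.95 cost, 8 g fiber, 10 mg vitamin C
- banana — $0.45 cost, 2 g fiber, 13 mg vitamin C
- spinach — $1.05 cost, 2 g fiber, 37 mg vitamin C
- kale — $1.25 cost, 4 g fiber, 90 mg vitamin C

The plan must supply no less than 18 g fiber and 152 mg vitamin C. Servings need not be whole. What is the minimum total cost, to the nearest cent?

$4.24

With two linear requirements the optimum uses one or two foods; enumerate the corners.
avocado only: max(18/8, 152/10) = 15.2 servings → $29.64.
banana only: max(18/2, 152/13) = 11.69 servings → $5.26.
spinach only: max(18/2, 152/37) = 9 servings → $9.45.
kale only: max(18/4, 152/90) = 4.5 servings → $5.62.
avocado + banana: the both-tight solution has a negative serving — not a feasible corner.
avocado + spinach with both tight: 1.312 servings and 3.754 servings → $6.50.
avocado + kale with both tight: 1.488 servings and 1.524 servings → $4.81.
banana + spinach with both tight: 7.542 servings and 1.458 servings → $4.92.
banana + kale with both tight: 7.906 servings and 0.5469 servings → $4.24.
spinach + kale: intersection lies outside the first quadrant.
Cheapest feasible corner: $4.24.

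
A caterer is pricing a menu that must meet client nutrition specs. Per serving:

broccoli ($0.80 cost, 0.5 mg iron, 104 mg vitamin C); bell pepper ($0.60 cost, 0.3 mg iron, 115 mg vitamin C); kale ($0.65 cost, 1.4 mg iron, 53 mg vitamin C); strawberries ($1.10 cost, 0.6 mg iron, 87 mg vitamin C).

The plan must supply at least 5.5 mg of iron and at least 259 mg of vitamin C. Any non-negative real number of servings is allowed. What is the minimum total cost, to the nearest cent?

$2.78

This is a tiny linear program; its minimum lies at a vertex of the feasible set. List the vertices and price them.
broccoli only: max(5.5/0.5, 259/104) = 11 servings → $8.80.
bell pepper only: max(5.5/0.3, 259/115) = 18.33 servings → $11.00.
kale only: max(5.5/1.4, 259/53) = 4.887 servings → $3.18.
strawberries only: max(5.5/0.6, 259/87) = 9.167 servings → $10.08.
broccoli + bell pepper: the both-tight solution has a negative serving — not a feasible corner.
broccoli + kale with both tight: 0.597 servings and 3.715 servings → $2.89.
broccoli + strawberries with both targets exact would need a negative amount; discard.
bell pepper + kale with both tight: 0.49 servings and 3.824 servings → $2.78.
bell pepper + strawberries: intersection lies outside the first quadrant.
kale + strawberries with both tight: 3.59 servings and 0.79 servings → $3.20.
So the least-cost plan costs $2.78.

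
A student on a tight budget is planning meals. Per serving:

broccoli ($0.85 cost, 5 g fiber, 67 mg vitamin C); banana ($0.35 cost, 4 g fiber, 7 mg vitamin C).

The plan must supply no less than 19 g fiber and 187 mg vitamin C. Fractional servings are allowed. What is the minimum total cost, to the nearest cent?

$2.75

A basic optimal solution has at most two foods positive. Try each food alone and each pair with both targets met exactly.
broccoli only: max(19/5, 187/67) = 3.8 servings → $3.23.
banana only: max(19/4, 187/7) = 26.71 servings → $9.35.
broccoli + banana with both tight: 2.639 servings and 1.451 servings → $2.75.
The minimum over all feasible corners is $2.75.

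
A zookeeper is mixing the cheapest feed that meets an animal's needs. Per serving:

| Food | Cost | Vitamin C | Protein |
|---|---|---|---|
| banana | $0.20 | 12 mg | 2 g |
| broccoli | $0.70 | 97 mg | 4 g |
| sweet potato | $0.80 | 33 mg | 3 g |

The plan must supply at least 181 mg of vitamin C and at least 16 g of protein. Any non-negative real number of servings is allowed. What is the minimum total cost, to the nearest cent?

This is a tiny linear program; its minimum lies at a vertex of the feasible set. List the vertices and price them.
banana only: max(181/12, 16/2) = 15.08 servings → $3.02.
broccoli only: max(181/97, 16/4) = 4 servings → $2.80.
sweet potato only: max(181/33, 16/3) = 5.485 servings → $4.39.
banana + broccoli with both tight: 5.671 servings and 1.164 servings → $1.95.
banana + sweet potato: intersection lies outside the first quadrant.
broccoli + sweet potato with both tight: 0.09434 servings and 5.208 servings → $4.23.
So the least-cost plan costs $1.95.

$1.95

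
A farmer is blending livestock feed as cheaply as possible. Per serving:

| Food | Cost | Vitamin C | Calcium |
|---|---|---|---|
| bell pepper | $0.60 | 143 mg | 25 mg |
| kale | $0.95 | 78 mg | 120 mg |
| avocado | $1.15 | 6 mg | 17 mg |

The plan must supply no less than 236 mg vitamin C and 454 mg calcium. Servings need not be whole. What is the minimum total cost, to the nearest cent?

$3.59

A basic optimal solution has at most two foods positive. Try each food alone and each pair with both targets met exactly.
bell pepper only: max(236/143, 454/25) = 18.16 servings → $10.90.
kale only: max(236/78, 454/120) = 3.783 servings → $3.59.
avocado only: max(236/6, 454/17) = 39.33 servings → $45.23.
bell pepper + kale: the both-tight solution has a negative serving — not a feasible corner.
bell pepper + avocado with both tight: 0.5647 servings and 25.88 servings → $30.10.
kale + avocado with both tight: 2.125 servings and 11.7 servings → $15.48.
So the least-cost plan costs $3.59.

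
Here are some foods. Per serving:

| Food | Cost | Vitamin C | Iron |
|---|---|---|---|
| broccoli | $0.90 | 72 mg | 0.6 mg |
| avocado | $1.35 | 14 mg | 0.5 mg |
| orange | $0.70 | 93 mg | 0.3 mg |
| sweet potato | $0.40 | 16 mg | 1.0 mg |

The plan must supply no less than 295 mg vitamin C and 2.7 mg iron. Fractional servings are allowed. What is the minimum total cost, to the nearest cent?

$2.74

The cheapest plan sits at a corner of the feasible region — with two constraints it uses at most two foods.
broccoli only: max(295/72, 2.7/0.6) = 4.5 servings → $4.05.
avocado only: max(295/14, 2.7/0.5) = 21.07 servings → $28.45.
orange only: max(295/93, 2.7/0.3) = 9 servings → $6.30.
sweet potato only: max(295/16, 2.7/1.0) = 18.44 servings → $7.38.
broccoli + avocado with both tight: 3.975 servings and 0.6304 servings → $4.43.
broccoli + orange with both targets exact would need a negative amount; discard.
broccoli + sweet potato with both tight: 4.035 servings and 0.2788 servings → $3.74.
avocado + orange with both tight: 3.844 servings and 2.593 servings → $7.00.
avocado + sweet potato with both targets exact would need a negative amount; discard.
orange + sweet potato with both tight: 2.855 servings and 1.844 servings → $2.74.
The minimum over all feasible corners is $2.74.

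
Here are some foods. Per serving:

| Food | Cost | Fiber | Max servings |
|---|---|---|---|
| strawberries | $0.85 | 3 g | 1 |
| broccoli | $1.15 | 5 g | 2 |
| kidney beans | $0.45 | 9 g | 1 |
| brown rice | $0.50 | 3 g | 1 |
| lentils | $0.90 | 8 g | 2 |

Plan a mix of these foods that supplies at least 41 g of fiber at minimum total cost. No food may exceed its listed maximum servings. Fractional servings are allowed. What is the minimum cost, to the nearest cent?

$5.90

Cost per g of fiber: kidney beans $0.0500, lentils $0.1125, brown rice $0.1667, broccoli $0.2300, strawberries $0.2833.
Take 1 serving of kidney beans: +9.0 g fiber for $0.45 (total $0.45, still need 32.0 g).
Take 2 servings of lentils: +16.0 g fiber for $1.80 (total $2.25, still need 16.0 g).
Take 1 serving of brown rice: +3.0 g fiber for $0.50 (total $2.75, still need 13.0 g).
Take 2 servings of broccoli: +10.0 g fiber for $2.30 (total $5.05, still need 3.0 g).
Take 1 serving of strawberries: +3.0 g fiber for $0.85 (total $5.90, still need 0.0 g).
Filling from the cheapest source first is optimal under one linear minimum: $5.90.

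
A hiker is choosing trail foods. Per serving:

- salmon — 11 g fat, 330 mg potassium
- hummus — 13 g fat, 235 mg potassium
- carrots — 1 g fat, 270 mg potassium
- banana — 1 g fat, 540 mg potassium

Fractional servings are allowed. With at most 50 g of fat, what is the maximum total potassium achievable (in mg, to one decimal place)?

Potassium per g fat: banana 540, carrots 270, salmon 30, hummus 18.08.
With no serving limits, spend the whole fat allowance on banana: 50 g / 1 g × 540 mg = 27000.0 mg.

27000.0 mg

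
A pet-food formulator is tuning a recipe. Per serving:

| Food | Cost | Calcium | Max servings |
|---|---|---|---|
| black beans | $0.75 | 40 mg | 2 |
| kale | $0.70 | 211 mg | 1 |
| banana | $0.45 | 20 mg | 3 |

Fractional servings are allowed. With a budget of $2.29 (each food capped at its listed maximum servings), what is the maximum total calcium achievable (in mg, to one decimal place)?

295.0 mg

Calcium per dollar: kale 301.4, black beans 53.33, banana 44.44.
Take 1 serving of kale: spends $0.70, +211.0 mg calcium (running total 211.0 mg).
Take 2 servings of black beans: spends $1.50, +80.0 mg calcium (running total 291.0 mg).
Take 0.2 servings of banana: spends $0.09, +4.0 mg calcium (running total 295.0 mg).
Greedy by best ratio exhausts the cost allowance optimally: 295.0 mg.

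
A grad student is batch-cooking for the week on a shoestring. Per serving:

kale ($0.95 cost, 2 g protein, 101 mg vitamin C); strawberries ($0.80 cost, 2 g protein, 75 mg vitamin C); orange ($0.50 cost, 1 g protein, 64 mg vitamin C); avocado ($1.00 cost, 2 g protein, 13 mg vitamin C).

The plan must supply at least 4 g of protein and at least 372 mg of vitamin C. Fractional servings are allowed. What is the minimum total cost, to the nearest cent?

Minimising a linear cost over {protein ≥ 4, vitamin C ≥ 372, servings ≥ 0} — the optimum is at a vertex, using one or two foods.
kale only: max(4/2, 372/101) = 3.683 servings → $3.50.
strawberries only: max(4/2, 372/75) = 4.96 servings → $3.97.
orange only: max(4/1, 372/64) = 5.812 servings → $2.91.
avocado only: max(4/2, 372/13) = 28.62 servings → $28.62.
kale + strawberries: intersection lies outside the first quadrant.
kale + orange with both targets exact would need a negative amount; discard.
kale + avocado: intersection lies outside the first quadrant.
strawberries + orange: the both-tight solution has a negative serving — not a feasible corner.
strawberries + avocado: intersection lies outside the first quadrant.
orange + avocado with both targets exact would need a negative amount; discard.
The minimum over all feasible corners is $2.91.

$2.91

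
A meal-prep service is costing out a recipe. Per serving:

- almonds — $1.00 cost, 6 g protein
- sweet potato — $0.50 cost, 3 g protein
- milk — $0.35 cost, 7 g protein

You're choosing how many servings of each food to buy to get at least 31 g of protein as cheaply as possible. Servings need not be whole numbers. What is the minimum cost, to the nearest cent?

Cost per g of protein: milk $0.0500, almonds $0.1667, sweet potato $0.1667.
With no serving limits, use only milk: 31 g / 7 g = 4.429 servings × $0.35 = $1.55.

$1.55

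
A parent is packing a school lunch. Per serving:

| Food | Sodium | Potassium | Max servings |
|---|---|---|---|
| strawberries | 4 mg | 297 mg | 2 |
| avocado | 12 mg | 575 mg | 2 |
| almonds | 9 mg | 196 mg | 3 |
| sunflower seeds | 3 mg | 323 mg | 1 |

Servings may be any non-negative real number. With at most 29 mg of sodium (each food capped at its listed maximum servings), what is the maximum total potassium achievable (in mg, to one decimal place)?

Potassium per mg sodium: sunflower seeds 107.7, strawberries 74.25, avocado 47.92, almonds 21.78.
Take 1 serving of sunflower seeds: uses 3 mg sodium, +323.0 mg potassium (running total 323.0 mg).
Take 2 servings of strawberries: uses 8 mg sodium, +594.0 mg potassium (running total 917.0 mg).
Take 1.5 servings of avocado: uses 18 mg sodium, +862.5 mg potassium (running total 1779.5 mg).
Greedy by best ratio exhausts the sodium allowance optimally: 1779.5 mg.

1779.5 mg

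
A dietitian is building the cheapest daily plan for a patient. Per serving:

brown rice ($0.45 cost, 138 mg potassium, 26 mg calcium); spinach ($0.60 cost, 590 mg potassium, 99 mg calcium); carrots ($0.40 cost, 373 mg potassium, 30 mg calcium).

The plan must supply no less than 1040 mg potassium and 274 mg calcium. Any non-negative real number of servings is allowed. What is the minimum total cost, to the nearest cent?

Two binding constraints pin down two serving amounts, so the optimal mix uses at most two foods. The candidates are each food alone (scaled to the tighter of potassium/calcium) and each pair with both constraints tight.
brown rice only: max(1040/138, 274/26) = 10.54 servings → $4.74.
spinach only: max(1040/590, 274/99) = 2.768 servings → $1.66.
carrots only: max(1040/373, 274/30) = 9.133 servings → $3.65.
brown rice + spinach: intersection lies outside the first quadrant.
brown rice + carrots with both targets exact would need a negative amount; discard.
spinach + carrots with both targets exact would need a negative amount; discard.
Cheapest feasible corner: $1.66.

$1.66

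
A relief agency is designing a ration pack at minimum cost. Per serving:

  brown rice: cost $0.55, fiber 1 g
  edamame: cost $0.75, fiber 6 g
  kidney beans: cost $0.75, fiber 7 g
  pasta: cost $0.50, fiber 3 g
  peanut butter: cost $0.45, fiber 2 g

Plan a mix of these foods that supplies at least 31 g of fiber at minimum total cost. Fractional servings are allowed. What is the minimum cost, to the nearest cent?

$3.32

Cost per g of fiber: kidney beans $0.1071, edamame $0.1250, pasta $0.1667, peanut butter $0.2250, brown rice $0.5500.
With no serving limits, use only kidney beans: 31 g / 7 g = 4.429 servings × $0.75 = $3.32.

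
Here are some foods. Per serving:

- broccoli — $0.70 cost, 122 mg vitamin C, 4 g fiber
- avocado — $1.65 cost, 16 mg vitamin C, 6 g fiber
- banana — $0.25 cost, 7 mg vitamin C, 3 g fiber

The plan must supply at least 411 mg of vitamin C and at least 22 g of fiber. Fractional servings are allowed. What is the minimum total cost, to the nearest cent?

An LP optimum is at a vertex; with two nutrient constraints at most two foods are used. Check each candidate.
broccoli only: max(411/122, 22/4) = 5.5 servings → $3.85.
avocado only: max(411/16, 22/6) = 25.69 servings → $42.38.
banana only: max(411/7, 22/3) = 58.71 servings → $14.68.
broccoli + avocado with both tight: 3.165 servings and 1.557 servings → $4.78.
broccoli + banana with both tight: 3.192 servings and 3.077 servings → $3.00.
avocado + banana: the both-tight solution has a negative serving — not a feasible corner.
The minimum over all feasible corners is $3.00.

$3.00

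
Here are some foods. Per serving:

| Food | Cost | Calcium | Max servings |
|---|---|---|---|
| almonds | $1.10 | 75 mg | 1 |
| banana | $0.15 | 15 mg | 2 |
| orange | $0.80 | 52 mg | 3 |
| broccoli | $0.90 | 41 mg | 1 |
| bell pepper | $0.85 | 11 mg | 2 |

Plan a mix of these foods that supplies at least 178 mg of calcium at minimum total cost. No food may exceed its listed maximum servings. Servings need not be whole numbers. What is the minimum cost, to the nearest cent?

Cost per mg of calcium: banana $0.0100, almonds $0.0147, orange $0.0154, broccoli $0.0220, bell pepper $0.0773.
Take 2 servings of banana: +30.0 mg calcium for $0.30 (total $0.30, still need 148.0 mg).
Take 1 serving of almonds: +75.0 mg calcium for $1.10 (total $1.40, still need 73.0 mg).
Take 1.404 servings of orange: +73.0 mg calcium for $1.12 (total $2.52, still need 0.0 mg).
Greedy by cheapest-per-mg is optimal for a single linear constraint, so the minimum cost is $2.52.

$2.52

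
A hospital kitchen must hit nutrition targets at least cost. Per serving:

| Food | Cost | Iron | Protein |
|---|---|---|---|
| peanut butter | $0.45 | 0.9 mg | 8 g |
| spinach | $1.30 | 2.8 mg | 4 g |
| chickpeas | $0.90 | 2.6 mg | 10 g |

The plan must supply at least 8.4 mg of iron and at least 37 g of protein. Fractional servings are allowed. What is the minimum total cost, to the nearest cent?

With two linear requirements the optimum uses one or two foods; enumerate the corners.
peanut butter only: max(8.4/0.9, 37/8) = 9.333 servings → $4.20.
spinach only: max(8.4/2.8, 37/4) = 9.25 servings → $12.03.
chickpeas only: max(8.4/2.6, 37/10) = 3.7 servings → $3.33.
peanut butter + spinach with both tight: 3.723 servings and 1.803 servings → $4.02.
peanut butter + chickpeas with both tight: 1.034 servings and 2.873 servings → $3.05.
spinach + chickpeas with both targets exact would need a negative amount; discard.
So the least-cost plan costs $3.05.

$3.05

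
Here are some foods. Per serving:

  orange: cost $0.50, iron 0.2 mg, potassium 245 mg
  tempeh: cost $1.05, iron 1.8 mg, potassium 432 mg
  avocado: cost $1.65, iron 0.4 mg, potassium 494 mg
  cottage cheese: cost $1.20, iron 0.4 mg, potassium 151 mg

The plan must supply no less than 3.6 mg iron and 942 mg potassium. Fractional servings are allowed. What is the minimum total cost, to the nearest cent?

Check every corner: each single food scaled to meet both minima, and each pair solved so both constraints bind.
orange only: max(3.6/0.2, 942/245) = 18 servings → $9.00.
tempeh only: max(3.6/1.8, 942/432) = 2.181 servings → $2.29.
avocado only: max(3.6/0.4, 942/494) = 9 servings → $14.85.
cottage cheese only: max(3.6/0.4, 942/151) = 9 servings → $10.80.
orange + tempeh with both tight: 0.3959 servings and 1.956 servings → $2.25.
orange + avocado: intersection lies outside the first quadrant.
orange + cottage cheese with both targets exact would need a negative amount; discard.
tempeh + avocado with both tight: 1.956 servings and 0.196 servings → $2.38.
tempeh + cottage cheese with both tight: 1.685 servings and 1.418 servings → $3.47.
avocado + cottage cheese: the both-tight solution has a negative serving — not a feasible corner.
Cheapest feasible corner: $2.25.

$2.25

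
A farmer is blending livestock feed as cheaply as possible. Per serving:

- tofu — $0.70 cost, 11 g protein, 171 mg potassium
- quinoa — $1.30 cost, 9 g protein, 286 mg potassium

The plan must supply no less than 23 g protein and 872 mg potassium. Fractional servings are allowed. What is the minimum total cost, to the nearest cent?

$3.57

The cheapest plan sits at a corner of the feasible region — with two constraints it uses at most two foods.
tofu only: max(23/11, 872/171) = 5.099 servings → $3.57.
quinoa only: max(23/9, 872/286) = 3.049 servings → $3.96.
tofu + quinoa with both targets exact would need a negative amount; discard.
So the least-cost plan costs $3.57.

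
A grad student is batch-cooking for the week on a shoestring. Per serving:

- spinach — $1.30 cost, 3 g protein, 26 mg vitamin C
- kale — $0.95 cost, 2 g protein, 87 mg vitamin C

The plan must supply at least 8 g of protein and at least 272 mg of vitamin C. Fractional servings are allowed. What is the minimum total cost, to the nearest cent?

$3.71

Compare the cost at each extreme point of the feasible region.
spinach only: max(8/3, 272/26) = 10.46 servings → $13.60.
kale only: max(8/2, 272/87) = 4 servings → $3.80.
spinach + kale with both tight: 0.7273 servings and 2.909 servings → $3.71.
Cheapest feasible corner: $3.71.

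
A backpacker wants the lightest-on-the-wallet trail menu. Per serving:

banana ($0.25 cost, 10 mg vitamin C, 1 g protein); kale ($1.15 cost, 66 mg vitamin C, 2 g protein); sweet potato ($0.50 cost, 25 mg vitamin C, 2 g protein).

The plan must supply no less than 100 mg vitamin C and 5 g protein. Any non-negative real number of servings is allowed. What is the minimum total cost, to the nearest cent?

$1.84

banana only: max(100/10, 5/1) = 10 servings → $2.50.
kale only: max(100/66, 5/2) = 2.5 servings → $2.88.
sweet potato only: max(100/25, 5/2) = 4 servings → $2.00.
banana + kale with both tight: 2.826 servings and 1.087 servings → $1.96.
banana + sweet potato with both targets exact would need a negative amount; discard.
kale + sweet potato with both tight: 0.9146 servings and 1.585 servings → $1.84.
Cheapest feasible corner: $1.84.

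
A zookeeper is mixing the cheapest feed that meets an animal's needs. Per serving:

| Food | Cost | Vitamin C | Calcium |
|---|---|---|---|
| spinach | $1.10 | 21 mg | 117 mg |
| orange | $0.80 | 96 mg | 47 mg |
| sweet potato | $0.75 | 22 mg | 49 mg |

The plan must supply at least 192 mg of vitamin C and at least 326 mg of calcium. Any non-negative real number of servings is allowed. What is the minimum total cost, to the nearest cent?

Compare the cost at each extreme point of the feasible region.
spinach only: max(192/21, 326/117) = 9.143 servings → $10.06.
orange only: max(192/96, 326/47) = 6.936 servings → $5.55.
sweet potato only: max(192/22, 326/49) = 8.727 servings → $6.55.
spinach + orange with both tight: 2.174 servings and 1.524 servings → $3.61.
spinach + sweet potato: the both-tight solution has a negative serving — not a feasible corner.
orange + sweet potato with both tight: 0.6093 servings and 6.069 servings → $5.04.
The minimum over all feasible corners is $3.61.

$3.61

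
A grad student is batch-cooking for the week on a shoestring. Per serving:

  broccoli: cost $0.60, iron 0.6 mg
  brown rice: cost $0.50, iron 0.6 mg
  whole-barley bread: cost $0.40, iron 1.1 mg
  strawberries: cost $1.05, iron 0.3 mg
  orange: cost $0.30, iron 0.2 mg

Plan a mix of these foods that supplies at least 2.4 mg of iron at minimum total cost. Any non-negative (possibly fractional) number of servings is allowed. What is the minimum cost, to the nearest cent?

Cost per mg of iron: whole-barley bread $0.3636, brown rice $0.8333, broccoli $1.0000, orange $1.5000, strawberries $3.5000.
With no serving limits, use only whole-barley bread: 2.4 mg / 1.1 mg = 2.182 servings × $0.40 = $0.87.

$0.87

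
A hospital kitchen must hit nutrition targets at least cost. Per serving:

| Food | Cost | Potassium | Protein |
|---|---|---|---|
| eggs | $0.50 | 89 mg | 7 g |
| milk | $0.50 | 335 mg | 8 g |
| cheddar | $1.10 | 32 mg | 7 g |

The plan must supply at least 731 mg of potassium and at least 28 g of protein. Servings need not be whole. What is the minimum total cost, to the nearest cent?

For a min-cost LP with two ≥-constraints, a basic feasible solution has at most two positive variables.
eggs only: max(731/89, 28/7) = 8.213 servings → $4.11.
milk only: max(731/335, 28/8) = 3.5 servings → $1.75.
cheddar only: max(731/32, 28/7) = 22.84 servings → $25.13.
eggs + milk with both tight: 2.163 servings and 1.607 servings → $1.89.
eggs + cheddar: intersection lies outside the first quadrant.
milk + cheddar with both tight: 2.021 servings and 1.691 servings → $2.87.
Cheapest feasible corner: $1.75.

$1.75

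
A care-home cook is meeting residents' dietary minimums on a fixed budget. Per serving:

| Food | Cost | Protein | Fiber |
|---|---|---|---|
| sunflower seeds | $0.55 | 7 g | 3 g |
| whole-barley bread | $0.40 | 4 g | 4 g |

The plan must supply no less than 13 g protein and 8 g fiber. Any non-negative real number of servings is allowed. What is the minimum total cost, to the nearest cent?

Minimising a linear cost over {protein ≥ 13, fiber ≥ 8, servings ≥ 0} — the optimum is at a vertex, using one or two foods.
sunflower seeds only: max(13/7, 8/3) = 2.667 servings → $1.47.
whole-barley bread only: max(13/4, 8/4) = 3.25 servings → $1.30.
sunflower seeds + whole-barley bread with both tight: 1.25 servings and 1.062 servings → $1.11.
Cheapest feasible corner: $1.11.

$1.11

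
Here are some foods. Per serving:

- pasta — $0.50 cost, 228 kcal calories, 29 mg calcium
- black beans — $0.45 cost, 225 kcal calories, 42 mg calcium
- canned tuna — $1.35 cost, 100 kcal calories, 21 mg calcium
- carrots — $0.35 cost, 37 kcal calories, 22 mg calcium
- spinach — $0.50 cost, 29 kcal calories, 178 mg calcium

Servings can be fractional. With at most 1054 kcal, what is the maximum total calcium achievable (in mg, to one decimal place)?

Calcium per kcal: spinach 6.138, carrots 0.5946, canned tuna 0.21, black beans 0.1867, pasta 0.1272.
With no serving limits, spend the whole calories allowance on spinach: 1054 kcal / 29 kcal × 178 mg = 6469.4 mg.

6469.4 mg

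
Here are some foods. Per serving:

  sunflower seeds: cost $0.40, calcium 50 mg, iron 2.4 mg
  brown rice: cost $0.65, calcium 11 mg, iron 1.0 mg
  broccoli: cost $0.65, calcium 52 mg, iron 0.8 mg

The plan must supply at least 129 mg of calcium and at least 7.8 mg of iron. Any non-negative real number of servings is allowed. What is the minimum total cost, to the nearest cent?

At the optimum either one food covers both requirements or two foods hit both targets exactly; no other combination can be cheaper.
sunflower seeds only: max(129/50, 7.8/2.4) = 3.25 servings → $1.30.
brown rice only: max(129/11, 7.8/1.0) = 11.73 servings → $7.62.
broccoli only: max(129/52, 7.8/0.8) = 9.75 servings → $6.34.
sunflower seeds + brown rice with both tight: 1.831 servings and 3.407 servings → $2.95.
sunflower seeds + broccoli: intersection lies outside the first quadrant.
brown rice + broccoli with both tight: 7 servings and 1 serving → $5.20.
The minimum over all feasible corners is $1.30.

$1.30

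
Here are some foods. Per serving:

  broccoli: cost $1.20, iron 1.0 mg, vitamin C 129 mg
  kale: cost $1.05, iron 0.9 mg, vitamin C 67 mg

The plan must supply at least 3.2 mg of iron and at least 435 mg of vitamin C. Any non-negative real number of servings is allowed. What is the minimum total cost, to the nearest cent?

The cheapest plan sits at a corner of the feasible region — with two constraints it uses at most two foods.
broccoli only: max(3.2/1.0, 435/129) = 3.372 servings → $4.05.
kale only: max(3.2/0.9, 435/67) = 6.493 servings → $6.82.
broccoli + kale with both targets exact would need a negative amount; discard.
The minimum over all feasible corners is $4.05.

$4.05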